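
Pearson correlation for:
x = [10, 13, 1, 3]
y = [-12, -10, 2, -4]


n=4, Σx=27, Σy=-24, Σxy=-260, Σx²=279, Σy²=264
r = (4×(-260) - 27×(-24))/√((4×279 - 27²)(4×264 - (-24)²))
= -392/√(387×480) = -392/√185760 ≈ -392/430.9988 ≈ -0.9095

r ≈ -0.9095


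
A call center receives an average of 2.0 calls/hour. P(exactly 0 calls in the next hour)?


Poisson(λ=2.0): P(X=0) = e^(-λ)×λ^k/k!
= e^(-2.0) × 2.0^0 / 0!
≈ 0.1353352832 × 1 / 1 ≈ 0.135335

P(X=0) ≈ 0.135335 ≈ 13.53%


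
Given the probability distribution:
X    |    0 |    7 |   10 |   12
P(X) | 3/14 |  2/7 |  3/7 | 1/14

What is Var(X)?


E[X] = 50/7
E[X²] = 470/7
Var(X) = E[X²] - (E[X])² = 470/7 - 2500/49 = 790/49

Var(X) = 790/49 ≈ 16.1224


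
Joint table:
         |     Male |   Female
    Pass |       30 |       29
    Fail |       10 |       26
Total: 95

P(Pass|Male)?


P(Pass|Male) = 30/(30+10) = 30/40 = 3/4

P = 3/4 ≈ 75.00%


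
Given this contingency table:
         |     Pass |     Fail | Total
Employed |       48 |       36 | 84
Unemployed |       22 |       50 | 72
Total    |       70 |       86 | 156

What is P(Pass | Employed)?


P(Pass | Employed) = 48/(48+36) = 48/84 = 4/7

P(Pass|Employed) = 4/7 ≈ 57.14%


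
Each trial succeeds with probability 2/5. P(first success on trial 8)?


Geometric: P(X=8) = (1-p)^(k-1)×p = (3/5)^7×2/5 = 4374/390625

P(X=8) = 4374/390625 ≈ 1.12%


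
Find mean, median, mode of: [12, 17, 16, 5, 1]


Sorted: [1, 5, 12, 16, 17]
Mean = 51/5
Median = 12
Freq: {12: 1, 17: 1, 16: 1, 5: 1, 1: 1}
Mode: No mode

Mean=51/5, Median=12, Mode=No mode


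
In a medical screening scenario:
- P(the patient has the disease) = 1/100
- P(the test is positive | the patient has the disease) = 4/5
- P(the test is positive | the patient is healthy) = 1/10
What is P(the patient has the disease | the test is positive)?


Using Bayes' theorem:
P(A|B) = P(B|A)·P(A) / P(B)

P(the test is positive) = 4/5 × 1/100 + 1/10 × 99/100
= 1/125 + 99/1000 = 107/1000

P(the patient has the disease|the test is positive) = (1/125) / (107/1000) = 8/107

P(the patient has the disease|the test is positive) = 8/107 ≈ 7.48%


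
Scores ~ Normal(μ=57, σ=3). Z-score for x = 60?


z = (x - μ)/σ = (60 - 57)/3 = 1.0

z = 1.0


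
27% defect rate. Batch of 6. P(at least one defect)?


P(all good) = (73/100)^6 = 151334226289/1000000000000
P(≥1 defect) = 848665773711/1000000000000

P = 848665773711/1000000000000 ≈ 84.87%


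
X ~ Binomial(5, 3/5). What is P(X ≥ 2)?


P(X ≥ 2) = Σ P(X=i) for i=2..5
P(X=2) = 144/625
P(X=3) = 216/625
P(X=4) = 162/625
P(X=5) = 243/3125
Sum = 2853/3125

P(X ≥ 2) = 2853/3125 ≈ 91.30%


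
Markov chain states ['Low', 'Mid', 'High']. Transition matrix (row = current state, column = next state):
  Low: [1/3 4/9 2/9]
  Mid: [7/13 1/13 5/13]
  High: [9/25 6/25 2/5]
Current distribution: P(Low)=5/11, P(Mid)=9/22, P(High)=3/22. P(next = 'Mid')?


P(next=Mid) = Σᵢ P(now=i)×P(i→Mid)
= 5/11×4/9 + 9/22×1/13 + 3/22×6/25
= 20/99 + 9/286 + 9/275 = 17131/64350

P = 17131/64350 ≈ 0.2662


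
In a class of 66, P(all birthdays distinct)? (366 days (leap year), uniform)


P(all different) = Π(366-i)/366 for i=0..65
= (366/366)×(365/366)×...×(301/366)
= 0.001939

P ≈ 0.0019 ≈ 0.19%


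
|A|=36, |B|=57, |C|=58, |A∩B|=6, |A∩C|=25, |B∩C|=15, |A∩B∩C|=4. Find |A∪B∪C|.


|A∪B∪C| = 36+57+58-6-25-15+4 = 109

|A∪B∪C| = 109


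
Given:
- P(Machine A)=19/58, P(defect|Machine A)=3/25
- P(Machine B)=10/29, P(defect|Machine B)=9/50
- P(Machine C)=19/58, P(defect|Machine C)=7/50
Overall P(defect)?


P(B) = Σ P(B|Aᵢ)×P(Aᵢ)
  3/25×19/58 = 57/1450
  9/50×10/29 = 9/145
  7/50×19/58 = 133/2900
Sum = 427/2900

P(defect) = 427/2900 ≈ 14.72%


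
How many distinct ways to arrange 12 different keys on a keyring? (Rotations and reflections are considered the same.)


Free circular arrangements: rotations and reflections both identified.
(n-1)!/2 = 11!/2 = 39916800/2 = 19958400

19958400


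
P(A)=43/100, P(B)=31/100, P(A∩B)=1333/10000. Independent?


P(A)×P(B) = 1333/10000
P(A∩B) = 1333/10000
Equal ✓ → Independent

Yes, independent


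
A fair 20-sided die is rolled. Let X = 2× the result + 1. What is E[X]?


E[die] = (1+20)/2 = 21/2
E[X] = 2×21/2 + 1 = 22

E[X] = 22


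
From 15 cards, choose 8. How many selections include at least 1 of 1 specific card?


Complement: C(15,8) - C(14,8) = 6435 - 3003 = 3432

3432


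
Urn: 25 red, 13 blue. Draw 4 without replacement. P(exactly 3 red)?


Hypergeometric: C(25,3)×C(13,1)/C(38,4)
= 2300×13/73815 = 5980/14763

P(X=3) = 5980/14763 ≈ 40.51%


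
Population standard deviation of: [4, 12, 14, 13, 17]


Mean = 60/5 = 12
  (4-12)²=64
  (12-12)²=0
  (14-12)²=4
  (13-12)²=1
  (17-12)²=25
Σ(x-μ)² = 94
σ² = 94/5

σ = √(94/5) ≈ 4.3359


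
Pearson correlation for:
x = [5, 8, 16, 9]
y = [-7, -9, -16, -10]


n=4, Σx=38, Σy=-42, Σxy=-453, Σx²=426, Σy²=486
r = (4×(-453) - 38×(-42))/√((4×426 - 38²)(4×486 - (-42)²))
= -216/√(260×180) = -216/√46800 ≈ -216/216.3331 ≈ -0.9985

r ≈ -0.9985


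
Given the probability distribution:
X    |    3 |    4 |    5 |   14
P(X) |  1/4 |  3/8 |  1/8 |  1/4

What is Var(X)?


E[X] = 51/8
E[X²] = 483/8
Var(X) = E[X²] - (E[X])² = 483/8 - 2601/64 = 1263/64

Var(X) = 1263/64 ≈ 19.7344


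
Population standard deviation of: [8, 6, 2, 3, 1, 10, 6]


Mean = 36/7
  (8-36/7)²=400/49
  (6-36/7)²=36/49
  (2-36/7)²=484/49
  (3-36/7)²=225/49
  (1-36/7)²=841/49
  (10-36/7)²=1156/49
  (6-36/7)²=36/49
Σ(x-μ)² = 454/7
σ² = (454/7)/7 = 454/49

σ = √(454/49) ≈ 3.0439


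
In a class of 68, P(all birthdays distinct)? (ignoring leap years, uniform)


P(all different) = Π(365-i)/365 for i=0..67
= (365/365)×(364/365)×...×(298/365)
= 0.001274

P ≈ 0.0013 ≈ 0.13%


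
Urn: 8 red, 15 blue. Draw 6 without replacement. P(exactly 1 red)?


Hypergeometric: C(8,1)×C(15,5)/C(23,6)
= 8×3003/100947 = 104/437

P(X=1) = 104/437 ≈ 23.80%


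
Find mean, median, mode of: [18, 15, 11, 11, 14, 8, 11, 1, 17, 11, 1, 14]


Sorted: [1, 1, 8, 11, 11, 11, 11, 14, 14, 15, 17, 18]
Mean = 132/12 = 11
Median = 11
Freq: {18: 1, 15: 1, 11: 4, 14: 2, 8: 1, 1: 2, 17: 1}
Mode: [11]

Mean=11, Median=11, Mode=11


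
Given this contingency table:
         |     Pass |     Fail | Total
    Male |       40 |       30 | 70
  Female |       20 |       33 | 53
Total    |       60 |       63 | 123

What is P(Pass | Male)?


P(Pass | Male) = 40/(40+30) = 40/70 = 4/7

P(Pass|Male) = 4/7 ≈ 57.14%


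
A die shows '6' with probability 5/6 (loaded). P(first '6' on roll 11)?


Geometric: P(X=11) = (1-p)^(k-1)×p = (1/6)^10×5/6 = 5/362797056

P(X=11) = 5/362797056 ≈ 0.00%


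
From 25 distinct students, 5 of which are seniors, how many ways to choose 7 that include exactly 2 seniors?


Choose 2 of the 5 seniors and 5 of the other 20 students:
C(5,2)×C(20,5) = 10×15504 = 155040

155040


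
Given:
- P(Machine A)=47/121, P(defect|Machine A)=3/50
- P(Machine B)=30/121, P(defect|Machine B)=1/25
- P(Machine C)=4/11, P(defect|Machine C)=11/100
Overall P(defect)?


P(B) = Σ P(B|Aᵢ)×P(Aᵢ)
  3/50×47/121 = 141/6050
  1/25×30/121 = 6/605
  11/100×4/11 = 1/25
Sum = 443/6050

P(defect) = 443/6050 ≈ 7.32%


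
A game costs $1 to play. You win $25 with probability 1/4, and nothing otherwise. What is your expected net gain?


E[gain] = (25-1)×1/4 + (-1)×3/4
= 6 - 3/4 = 21/4

Expected net gain = $21/4 ≈ $5.25


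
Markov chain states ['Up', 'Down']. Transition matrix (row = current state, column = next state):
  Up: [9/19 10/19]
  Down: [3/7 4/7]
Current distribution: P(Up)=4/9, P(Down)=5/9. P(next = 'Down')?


P(next=Down) = Σᵢ P(now=i)×P(i→Down)
= 4/9×10/19 + 5/9×4/7
= 40/171 + 20/63 = 220/399

P = 220/399 ≈ 0.5514


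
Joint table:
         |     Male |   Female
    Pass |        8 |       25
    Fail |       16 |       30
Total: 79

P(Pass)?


P(Pass) = (8+25)/79 = 33/79

P(Pass) = 33/79 ≈ 41.77%


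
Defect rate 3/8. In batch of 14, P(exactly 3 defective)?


Binomial: P(X=3) = C(14,3)×p^3×(1-p)^11
= 364 × 27/512 × 48828125/8589934592 = 119970703125/1099511627776

P(X=3) = 119970703125/1099511627776 ≈ 10.91%


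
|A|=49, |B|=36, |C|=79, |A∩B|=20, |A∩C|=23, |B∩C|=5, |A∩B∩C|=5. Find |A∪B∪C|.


|A∪B∪C| = 49+36+79-20-23-5+5 = 121

|A∪B∪C| = 121


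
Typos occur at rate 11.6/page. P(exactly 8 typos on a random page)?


Poisson(λ=11.6): P(X=8) = e^(-λ)×λ^k/k!
= e^(-11.6) × 11.6^8 / 8!
≈ 9.166087736e-06 × 327841489.198 / 40320 ≈ 0.074529

P(X=8) ≈ 0.074529 ≈ 7.45%


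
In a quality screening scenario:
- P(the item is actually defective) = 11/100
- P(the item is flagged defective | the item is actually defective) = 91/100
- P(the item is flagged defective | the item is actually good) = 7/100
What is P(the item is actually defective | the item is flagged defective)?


Using Bayes' theorem:
P(A|B) = P(B|A)·P(A) / P(B)

P(the item is flagged defective) = 91/100 × 11/100 + 7/100 × 89/100
= 1001/10000 + 623/10000 = 203/1250

P(the item is actually defective|the item is flagged defective) = (1001/10000) / (203/1250) = 143/232

P(the item is actually defective|the item is flagged defective) = 143/232 ≈ 61.64%


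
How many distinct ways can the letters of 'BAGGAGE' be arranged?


Letters: 7, freq: {'B': 1, 'A': 2, 'G': 3, 'E': 1}
7!/(1!×2!×3!×1!) = 5040/12 = 420

420


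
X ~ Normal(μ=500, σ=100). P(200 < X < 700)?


z₁=(200-500)/100=-3.0, z₂=(700-500)/100=2.0
P = Φ(2.0) - Φ(-3.0) = 0.977250 - 0.001350 = 0.975900 ≈ 0.9759

P(200 < X < 700) ≈ 0.9759


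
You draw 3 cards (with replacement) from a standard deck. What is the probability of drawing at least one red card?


P(not a red card) = 26/52 = 1/2
P(none in 3 draws) = (1/2)^3 = 1/8
P(≥1 red card) = 1 - 1/8 = 7/8

P = 7/8 ≈ 87.50%


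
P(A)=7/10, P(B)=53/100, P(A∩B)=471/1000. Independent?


P(A)×P(B) = 371/1000
P(A∩B) = 471/1000
Not equal → NOT independent

No, not independent


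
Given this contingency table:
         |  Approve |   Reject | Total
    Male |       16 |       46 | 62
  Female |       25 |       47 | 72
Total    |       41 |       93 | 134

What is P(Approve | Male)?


P(Approve | Male) = 16/(16+46) = 16/62 = 8/31

P(Approve|Male) = 8/31 ≈ 25.81%


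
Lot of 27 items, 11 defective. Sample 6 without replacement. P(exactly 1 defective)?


Hypergeometric: C(11,1)×C(16,5)/C(27,6)
= 11×4368/296010 = 56/345

P(X=1) = 56/345 ≈ 16.23%


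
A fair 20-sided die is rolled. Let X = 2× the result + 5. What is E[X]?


E[die] = (1+20)/2 = 21/2
E[X] = 2×21/2 + 5 = 26

E[X] = 26


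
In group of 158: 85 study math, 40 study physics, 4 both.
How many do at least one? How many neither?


|A∪B| = 85+40-4 = 121
Neither = 158-121 = 37

At least one: 121; Neither: 37


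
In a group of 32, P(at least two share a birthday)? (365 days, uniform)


P(all different) = Π(365-i)/365 for i=0..31
= 0.246652
P(match) = 1 - 0.246652 = 0.753348

P ≈ 0.7533 ≈ 75.33%


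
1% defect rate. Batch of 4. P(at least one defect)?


P(all good) = (99/100)^4 = 96059601/100000000
P(≥1 defect) = 3940399/100000000

P = 3940399/100000000 ≈ 3.94%


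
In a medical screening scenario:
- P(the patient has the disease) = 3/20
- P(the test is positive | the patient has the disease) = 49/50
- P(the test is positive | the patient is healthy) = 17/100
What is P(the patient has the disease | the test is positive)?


Using Bayes' theorem:
P(A|B) = P(B|A)·P(A) / P(B)

P(the test is positive) = 49/50 × 3/20 + 17/100 × 17/20
= 147/1000 + 289/2000 = 583/2000

P(the patient has the disease|the test is positive) = (147/1000) / (583/2000) = 294/583

P(the patient has the disease|the test is positive) = 294/583 ≈ 50.43%


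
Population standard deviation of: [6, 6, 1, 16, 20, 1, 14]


Mean = 64/7
  (6-64/7)²=484/49
  (6-64/7)²=484/49
  (1-64/7)²=3249/49
  (16-64/7)²=2304/49
  (20-64/7)²=5776/49
  (1-64/7)²=3249/49
  (14-64/7)²=1156/49
Σ(x-μ)² = 2386/7
σ² = (2386/7)/7 = 2386/49

σ = √(2386/49) ≈ 6.9781


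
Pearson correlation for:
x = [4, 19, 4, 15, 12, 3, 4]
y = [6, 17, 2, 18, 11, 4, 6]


n=7, Σx=61, Σy=64, Σxy=793, Σx²=787, Σy²=826
r = (7×793 - 61×64)/√((7×787 - 61²)(7×826 - 64²))
= 1647/√(1788×1686) = 1647/√3014568 ≈ 1647/1736.2511 ≈ 0.9486

r ≈ 0.9486


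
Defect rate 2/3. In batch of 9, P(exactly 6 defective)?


Binomial: P(X=6) = C(9,6)×p^6×(1-p)^3
= 84 × 64/729 × 1/27 = 1792/6561

P(X=6) = 1792/6561 ≈ 27.31%


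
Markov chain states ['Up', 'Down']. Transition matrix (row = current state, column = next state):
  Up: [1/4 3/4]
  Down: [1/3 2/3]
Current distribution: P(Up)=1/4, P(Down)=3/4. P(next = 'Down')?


P(next=Down) = Σᵢ P(now=i)×P(i→Down)
= 1/4×3/4 + 3/4×2/3
= 3/16 + 1/2 = 11/16

P = 11/16 ≈ 0.6875


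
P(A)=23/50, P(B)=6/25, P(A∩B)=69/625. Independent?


P(A)×P(B) = 69/625
P(A∩B) = 69/625
Equal ✓ → Independent

Yes, independent


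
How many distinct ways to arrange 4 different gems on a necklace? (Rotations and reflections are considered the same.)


Free circular arrangements: rotations and reflections both identified.
(n-1)!/2 = 3!/2 = 6/2 = 3

3


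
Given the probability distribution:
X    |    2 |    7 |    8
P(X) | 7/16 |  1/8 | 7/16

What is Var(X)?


E[X] = 21/4
E[X²] = 287/8
Var(X) = E[X²] - (E[X])² = 287/8 - 441/16 = 133/16

Var(X) = 133/16 ≈ 8.3125


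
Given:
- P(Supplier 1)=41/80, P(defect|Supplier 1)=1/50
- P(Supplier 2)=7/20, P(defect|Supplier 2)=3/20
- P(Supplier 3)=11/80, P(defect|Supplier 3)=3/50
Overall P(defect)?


P(B) = Σ P(B|Aᵢ)×P(Aᵢ)
  1/50×41/80 = 41/4000
  3/20×7/20 = 21/400
  3/50×11/80 = 33/4000
Sum = 71/1000

P(defect) = 71/1000 ≈ 7.10%


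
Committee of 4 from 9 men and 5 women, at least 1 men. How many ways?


Count by #men:
  1M,3W: C(9,1)×C(5,3)=90
  2M,2W: C(9,2)×C(5,2)=360
  3M,1W: C(9,3)×C(5,1)=420
  4M,0W: C(9,4)×C(5,0)=126
Total = 996

996


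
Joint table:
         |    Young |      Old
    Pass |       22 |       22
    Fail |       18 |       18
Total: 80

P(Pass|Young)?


P(Pass|Young) = 22/(22+18) = 22/40 = 11/20

P = 11/20 ≈ 55.00%


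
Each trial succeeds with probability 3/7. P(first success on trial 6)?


Geometric: P(X=6) = (1-p)^(k-1)×p = (4/7)^5×3/7 = 3072/117649

P(X=6) = 3072/117649 ≈ 2.61%


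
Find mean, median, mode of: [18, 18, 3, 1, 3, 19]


Sorted: [1, 3, 3, 18, 18, 19]
Mean = 62/6 = 31/3
Median = 21/2
Freq: {18: 2, 3: 2, 1: 1, 19: 1}
Mode: [3, 18]

Mean=31/3, Median=21/2, Mode=[3, 18]


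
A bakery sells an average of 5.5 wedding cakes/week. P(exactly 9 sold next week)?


Poisson(λ=5.5): P(X=9) = e^(-λ)×λ^k/k!
= e^(-5.5) × 5.5^9 / 9!
≈ 0.004086771438 × 4605366.58398 / 362880 ≈ 0.051866

P(X=9) ≈ 0.051866 ≈ 5.19%


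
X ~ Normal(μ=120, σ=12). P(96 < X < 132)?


z₁=(96-120)/12=-2.0, z₂=(132-120)/12=1.0
P = Φ(1.0) - Φ(-2.0) = 0.841345 - 0.022750 = 0.818595 ≈ 0.8186

P(96 < X < 132) ≈ 0.8186


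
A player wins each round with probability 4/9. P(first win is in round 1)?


Geometric: P(X=1) = (1-p)^(k-1)×p = (5/9)^0×4/9 = 4/9

P(X=1) = 4/9 ≈ 44.44%


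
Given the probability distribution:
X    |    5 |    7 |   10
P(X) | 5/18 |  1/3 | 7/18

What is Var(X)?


E[X] = 137/18
E[X²] = 373/6
Var(X) = E[X²] - (E[X])² = 373/6 - 18769/324 = 1373/324

Var(X) = 1373/324 ≈ 4.2377


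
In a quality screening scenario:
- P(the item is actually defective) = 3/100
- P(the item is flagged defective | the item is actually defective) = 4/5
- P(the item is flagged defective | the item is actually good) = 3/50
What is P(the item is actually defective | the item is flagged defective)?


Using Bayes' theorem:
P(A|B) = P(B|A)·P(A) / P(B)

P(the item is flagged defective) = 4/5 × 3/100 + 3/50 × 97/100
= 3/125 + 291/5000 = 411/5000

P(the item is actually defective|the item is flagged defective) = (3/125) / (411/5000) = 40/137

P(the item is actually defective|the item is flagged defective) = 40/137 ≈ 29.20%


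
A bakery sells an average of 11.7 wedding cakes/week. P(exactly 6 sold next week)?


Poisson(λ=11.7): P(X=6) = e^(-λ)×λ^k/k!
= e^(-11.7) × 11.7^6 / 6!
≈ 8.293819161e-06 × 2565164.20177 / 720 ≈ 0.029549

P(X=6) ≈ 0.029549 ≈ 2.95%


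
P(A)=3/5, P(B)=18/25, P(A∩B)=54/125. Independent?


P(A)×P(B) = 54/125
P(A∩B) = 54/125
Equal ✓ → Independent

Yes, independent


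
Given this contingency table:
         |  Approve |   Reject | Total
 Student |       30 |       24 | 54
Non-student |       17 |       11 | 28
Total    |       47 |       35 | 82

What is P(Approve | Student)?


P(Approve | Student) = 30/(30+24) = 30/54 = 5/9

P(Approve|Student) = 5/9 ≈ 55.56%


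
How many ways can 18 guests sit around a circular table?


Circular arrangements of 18 distinct objects: fix one position to break rotational symmetry.
(n-1)! = 17! = 355687428096000

355687428096000


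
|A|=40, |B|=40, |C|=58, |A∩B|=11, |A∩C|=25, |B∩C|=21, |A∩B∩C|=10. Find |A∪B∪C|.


|A∪B∪C| = 40+40+58-11-25-21+10 = 91

|A∪B∪C| = 91


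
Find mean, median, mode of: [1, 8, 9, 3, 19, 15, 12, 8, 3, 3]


Sorted: [1, 3, 3, 3, 8, 8, 9, 12, 15, 19]
Mean = 81/10
Median = 8
Freq: {1: 1, 8: 2, 9: 1, 3: 3, 19: 1, 15: 1, 12: 1}
Mode: [3]

Mean=81/10, Median=8, Mode=3


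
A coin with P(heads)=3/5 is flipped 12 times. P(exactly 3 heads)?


Binomial: P(X=3) = C(12,3)×p^3×(1-p)^9
= 220 × 27/125 × 512/1953125 = 608256/48828125

P(X=3) = 608256/48828125 ≈ 1.25%


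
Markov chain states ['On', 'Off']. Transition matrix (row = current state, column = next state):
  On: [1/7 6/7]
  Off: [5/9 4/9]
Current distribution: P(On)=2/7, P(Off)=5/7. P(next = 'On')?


P(next=On) = Σᵢ P(now=i)×P(i→On)
= 2/7×1/7 + 5/7×5/9
= 2/49 + 25/63 = 193/441

P = 193/441 ≈ 0.4376


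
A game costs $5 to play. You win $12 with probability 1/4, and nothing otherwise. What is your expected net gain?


E[gain] = (12-5)×1/4 + (-5)×3/4
= 7/4 - 15/4 = -2

Expected net gain = $-2 ≈ $-2.00


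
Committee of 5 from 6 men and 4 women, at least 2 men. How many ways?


Count by #men:
  2M,3W: C(6,2)×C(4,3)=60
  3M,2W: C(6,3)×C(4,2)=120
  4M,1W: C(6,4)×C(4,1)=60
  5M,0W: C(6,5)×C(4,0)=6
Total = 246

246


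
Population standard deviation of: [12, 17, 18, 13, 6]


Mean = 66/5
  (12-66/5)²=36/25
  (17-66/5)²=361/25
  (18-66/5)²=576/25
  (13-66/5)²=1/25
  (6-66/5)²=1296/25
Σ(x-μ)² = 454/5
σ² = (454/5)/5 = 454/25

σ = √(454/25) ≈ 4.2615


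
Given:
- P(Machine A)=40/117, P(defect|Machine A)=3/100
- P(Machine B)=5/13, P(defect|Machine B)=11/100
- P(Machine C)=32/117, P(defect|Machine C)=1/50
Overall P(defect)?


P(B) = Σ P(B|Aᵢ)×P(Aᵢ)
  3/100×40/117 = 2/195
  11/100×5/13 = 11/260
  1/50×32/117 = 16/2925
Sum = 679/11700

P(defect) = 679/11700 ≈ 5.80%


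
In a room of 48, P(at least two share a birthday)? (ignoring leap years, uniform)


P(all different) = Π(365-i)/365 for i=0..47
= 0.039402
P(match) = 1 - 0.039402 = 0.960598

P ≈ 0.9606 ≈ 96.06%


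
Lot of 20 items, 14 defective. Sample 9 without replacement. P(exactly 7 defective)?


Hypergeometric: C(14,7)×C(6,2)/C(20,9)
= 3432×15/167960 = 99/323

P(X=7) = 99/323 ≈ 30.65%


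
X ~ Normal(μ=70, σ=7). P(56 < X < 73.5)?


z₁=(56-70)/7=-2.0, z₂=(73.5-70)/7=0.5
P = Φ(0.5) - Φ(-2.0) = 0.691462 - 0.022750 = 0.668712 ≈ 0.6687

P(56 < X < 73.5) ≈ 0.6687


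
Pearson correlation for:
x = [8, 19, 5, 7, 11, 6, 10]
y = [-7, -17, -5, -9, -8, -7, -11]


n=7, Σx=66, Σy=-64, Σxy=-707, Σx²=756, Σy²=678
r = (7×(-707) - 66×(-64))/√((7×756 - 66²)(7×678 - (-64)²))
= -725/√(936×650) = -725/√608400 ≈ -725/780.0000 ≈ -0.9295

r ≈ -0.9295


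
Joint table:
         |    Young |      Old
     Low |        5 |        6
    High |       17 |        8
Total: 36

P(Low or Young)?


P(Low∨Young) = P(Low) + P(Young) - P(Low∧Young)
= (11 + 22 - 5)/36 = 28/36 = 7/9

P = 7/9 ≈ 77.78%


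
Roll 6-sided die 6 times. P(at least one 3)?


P(no 3)^6 = (5/6)^6 = 15625/46656
P(≥1) = 1 - 15625/46656 = 31031/46656

P = 31031/46656 ≈ 66.51%


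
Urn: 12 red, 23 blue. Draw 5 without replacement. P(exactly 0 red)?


Hypergeometric: C(12,0)×C(23,5)/C(35,5)
= 1×33649/324632 = 437/4216

P(X=0) = 437/4216 ≈ 10.37%


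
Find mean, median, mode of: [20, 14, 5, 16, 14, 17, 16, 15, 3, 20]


Sorted: [3, 5, 14, 14, 15, 16, 16, 17, 20, 20]
Mean = 140/10 = 14
Median = 31/2
Freq: {20: 2, 14: 2, 5: 1, 16: 2, 17: 1, 15: 1, 3: 1}
Mode: [14, 16, 20]

Mean=14, Median=31/2, Mode=[14, 16, 20]


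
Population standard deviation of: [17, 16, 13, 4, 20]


Mean = 70/5 = 14
  (17-14)²=9
  (16-14)²=4
  (13-14)²=1
  (4-14)²=100
  (20-14)²=36
Σ(x-μ)² = 150
σ² = 150/5 = 30

σ = √(30) ≈ 5.4772


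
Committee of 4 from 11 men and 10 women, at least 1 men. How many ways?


Count by #men:
  1M,3W: C(11,1)×C(10,3)=1320
  2M,2W: C(11,2)×C(10,2)=2475
  3M,1W: C(11,3)×C(10,1)=1650
  4M,0W: C(11,4)×C(10,0)=330
Total = 5775

5775


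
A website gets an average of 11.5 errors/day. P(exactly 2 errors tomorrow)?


Poisson(λ=11.5): P(X=2) = e^(-λ)×λ^k/k!
= e^(-11.5) × 11.5^2 / 2!
≈ 1.01300936e-05 × 132.25 / 2 ≈ 0.000670

P(X=2) ≈ 0.000670 ≈ 0.07%


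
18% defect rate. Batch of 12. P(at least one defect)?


P(all good) = (41/50)^12 = 22563490300366186081/244140625000000000000
P(≥1 defect) = 221577134699633813919/244140625000000000000

P = 221577134699633813919/244140625000000000000 ≈ 90.76%


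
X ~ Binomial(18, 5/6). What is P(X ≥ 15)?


P(X ≥ 15) = Σ P(X=i) for i=15..18
P(X=15) = 518798828125/2115832430592
P(X=16) = 2593994140625/11284439629824
P(X=17) = 762939453125/5642219814912
P(X=18) = 3814697265625/101559956668416
Sum = 16448974609375/25389989167104

P(X ≥ 15) = 16448974609375/25389989167104 ≈ 64.79%


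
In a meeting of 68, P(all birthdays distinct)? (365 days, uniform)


P(all different) = Π(365-i)/365 for i=0..67
= (365/365)×(364/365)×...×(298/365)
= 0.001274

P ≈ 0.0013 ≈ 0.13%


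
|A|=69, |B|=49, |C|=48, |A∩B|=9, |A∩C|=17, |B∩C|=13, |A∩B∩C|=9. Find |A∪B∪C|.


|A∪B∪C| = 69+49+48-9-17-13+9 = 136

|A∪B∪C| = 136


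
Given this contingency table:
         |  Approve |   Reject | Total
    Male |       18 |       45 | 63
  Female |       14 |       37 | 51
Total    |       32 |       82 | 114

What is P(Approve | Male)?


P(Approve | Male) = 18/(18+45) = 18/63 = 2/7

P(Approve|Male) = 2/7 ≈ 28.57%


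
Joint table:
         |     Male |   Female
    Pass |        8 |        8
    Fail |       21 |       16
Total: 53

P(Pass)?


P(Pass) = (8+8)/53 = 16/53

P(Pass) = 16/53 ≈ 30.19%


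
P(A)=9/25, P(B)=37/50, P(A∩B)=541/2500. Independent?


P(A)×P(B) = 333/1250
P(A∩B) = 541/2500
Not equal → NOT independent

No, not independent


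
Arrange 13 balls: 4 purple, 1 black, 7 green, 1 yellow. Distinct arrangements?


13!/(4!×1!×7!×1!) = 51480

51480


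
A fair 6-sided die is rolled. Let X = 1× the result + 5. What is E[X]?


E[die] = (1+6)/2 = 7/2
E[X] = 1×7/2 + 5 = 17/2

E[X] = 17/2


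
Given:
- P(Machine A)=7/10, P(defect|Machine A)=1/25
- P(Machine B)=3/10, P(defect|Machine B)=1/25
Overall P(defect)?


P(B) = Σ P(B|Aᵢ)×P(Aᵢ)
  1/25×7/10 = 7/250
  1/25×3/10 = 3/250
Sum = 1/25

P(defect) = 1/25 ≈ 4.00%


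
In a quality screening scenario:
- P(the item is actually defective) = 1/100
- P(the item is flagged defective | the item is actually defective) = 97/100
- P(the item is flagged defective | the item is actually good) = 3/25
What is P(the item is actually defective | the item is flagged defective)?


Using Bayes' theorem:
P(A|B) = P(B|A)·P(A) / P(B)

P(the item is flagged defective) = 97/100 × 1/100 + 3/25 × 99/100
= 97/10000 + 297/2500 = 257/2000

P(the item is actually defective|the item is flagged defective) = (97/10000) / (257/2000) = 97/1285

P(the item is actually defective|the item is flagged defective) = 97/1285 ≈ 7.55%


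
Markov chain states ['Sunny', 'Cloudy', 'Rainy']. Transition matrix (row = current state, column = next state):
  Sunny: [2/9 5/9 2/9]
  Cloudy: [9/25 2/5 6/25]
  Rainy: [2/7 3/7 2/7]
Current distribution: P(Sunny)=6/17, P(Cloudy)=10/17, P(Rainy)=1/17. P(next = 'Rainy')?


P(next=Rainy) = Σᵢ P(now=i)×P(i→Rainy)
= 6/17×2/9 + 10/17×6/25 + 1/17×2/7
= 4/51 + 12/85 + 2/119 = 422/1785

P = 422/1785 ≈ 0.2364


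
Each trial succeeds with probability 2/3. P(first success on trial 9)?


Geometric: P(X=9) = (1-p)^(k-1)×p = (1/3)^8×2/3 = 2/19683

P(X=9) = 2/19683 ≈ 0.01%


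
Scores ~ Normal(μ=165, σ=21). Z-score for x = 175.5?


z = (x - μ)/σ = (175.5 - 165)/21 = 0.5

z = 0.5


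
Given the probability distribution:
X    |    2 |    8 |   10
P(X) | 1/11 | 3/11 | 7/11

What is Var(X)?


E[X] = 96/11
E[X²] = 896/11
Var(X) = E[X²] - (E[X])² = 896/11 - 9216/121 = 640/121

Var(X) = 640/121 ≈ 5.2893


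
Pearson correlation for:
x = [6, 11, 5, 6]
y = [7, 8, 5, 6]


n=4, Σx=28, Σy=26, Σxy=191, Σx²=218, Σy²=174
r = (4×191 - 28×26)/√((4×218 - 28²)(4×174 - 26²))
= 36/√(88×20) = 36/√1760 ≈ 36/41.9524 ≈ 0.8581

r ≈ 0.8581


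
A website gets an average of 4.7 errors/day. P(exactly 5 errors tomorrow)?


Poisson(λ=4.7): P(X=5) = e^(-λ)×λ^k/k!
= e^(-4.7) × 4.7^5 / 5!
≈ 0.009095277102 × 2293.45007 / 120 ≈ 0.173830

P(X=5) ≈ 0.173830 ≈ 17.38%


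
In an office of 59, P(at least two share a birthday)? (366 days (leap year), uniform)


P(all different) = Π(366-i)/366 for i=0..58
= 0.007112
P(match) = 1 - 0.007112 = 0.992888

P ≈ 0.9929 ≈ 99.29%


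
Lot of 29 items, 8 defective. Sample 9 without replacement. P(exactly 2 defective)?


Hypergeometric: C(8,2)×C(21,7)/C(29,9)
= 28×116280/10015005 = 31008/95381

P(X=2) = 31008/95381 ≈ 32.51%


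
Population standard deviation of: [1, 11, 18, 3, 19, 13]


Mean = 65/6
  (1-65/6)²=3481/36
  (11-65/6)²=1/36
  (18-65/6)²=1849/36
  (3-65/6)²=2209/36
  (19-65/6)²=2401/36
  (13-65/6)²=169/36
Σ(x-μ)² = 1685/6
σ² = (1685/6)/6 = 1685/36

σ = √(1685/36) ≈ 6.8415


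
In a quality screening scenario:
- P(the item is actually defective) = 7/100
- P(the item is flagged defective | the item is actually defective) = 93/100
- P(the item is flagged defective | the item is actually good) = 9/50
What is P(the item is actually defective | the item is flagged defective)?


Using Bayes' theorem:
P(A|B) = P(B|A)·P(A) / P(B)

P(the item is flagged defective) = 93/100 × 7/100 + 9/50 × 93/100
= 651/10000 + 837/5000 = 93/400

P(the item is actually defective|the item is flagged defective) = (651/10000) / (93/400) = 7/25

P(the item is actually defective|the item is flagged defective) = 7/25 ≈ 28.00%


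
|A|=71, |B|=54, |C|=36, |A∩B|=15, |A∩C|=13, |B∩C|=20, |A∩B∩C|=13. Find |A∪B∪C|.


|A∪B∪C| = 71+54+36-15-13-20+13 = 126

|A∪B∪C| = 126


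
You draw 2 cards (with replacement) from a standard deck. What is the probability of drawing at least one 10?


P(not a 10) = 48/52 = 12/13
P(none in 2 draws) = (12/13)^2 = 144/169
P(≥1 10) = 1 - 144/169 = 25/169

P = 25/169 ≈ 14.79%


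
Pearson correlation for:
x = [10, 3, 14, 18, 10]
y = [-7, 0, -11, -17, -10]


n=5, Σx=55, Σy=-45, Σxy=-630, Σx²=729, Σy²=559
r = (5×(-630) - 55×(-45))/√((5×729 - 55²)(5×559 - (-45)²))
= -675/√(620×770) = -675/√477400 ≈ -675/690.9414 ≈ -0.9769

r ≈ -0.9769


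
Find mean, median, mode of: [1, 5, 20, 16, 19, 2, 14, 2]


Sorted: [1, 2, 2, 5, 14, 16, 19, 20]
Mean = 79/8
Median = 19/2
Freq: {1: 1, 5: 1, 20: 1, 16: 1, 19: 1, 2: 2, 14: 1}
Mode: [2]

Mean=79/8, Median=19/2, Mode=2


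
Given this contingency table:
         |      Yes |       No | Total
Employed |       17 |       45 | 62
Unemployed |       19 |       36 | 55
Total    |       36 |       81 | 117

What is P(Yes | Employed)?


P(Yes | Employed) = 17/(17+45) = 17/62

P(Yes|Employed) = 17/62 ≈ 27.42%


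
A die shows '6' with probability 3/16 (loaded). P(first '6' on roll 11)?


Geometric: P(X=11) = (1-p)^(k-1)×p = (13/16)^10×3/16 = 413575475547/17592186044416

P(X=11) = 413575475547/17592186044416 ≈ 2.35%


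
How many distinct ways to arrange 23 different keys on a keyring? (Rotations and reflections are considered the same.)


Free circular arrangements: rotations and reflections both identified.
(n-1)!/2 = 22!/2 = 1124000727777607680000/2 = 562000363888803840000

562000363888803840000


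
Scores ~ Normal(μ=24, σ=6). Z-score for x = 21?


z = (x - μ)/σ = (21 - 24)/6 = -0.5

z = -0.5


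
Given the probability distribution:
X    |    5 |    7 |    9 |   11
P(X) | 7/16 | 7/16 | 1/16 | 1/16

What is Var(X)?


E[X] = 13/2
E[X²] = 45
Var(X) = E[X²] - (E[X])² = 45 - 169/4 = 11/4

Var(X) = 11/4 ≈ 2.7500


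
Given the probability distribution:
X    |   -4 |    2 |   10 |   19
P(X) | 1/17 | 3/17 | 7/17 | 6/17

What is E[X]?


E[X] = Σ x·P(X=x)
= (-4)×(1/17) + (2)×(3/17) + (10)×(7/17) + (19)×(6/17)
= 186/17

E[X] = 186/17


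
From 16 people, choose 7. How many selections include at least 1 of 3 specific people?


Complement: C(16,7) - C(13,7) = 11440 - 1716 = 9724

9724


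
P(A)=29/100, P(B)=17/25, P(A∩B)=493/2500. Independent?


P(A)×P(B) = 493/2500
P(A∩B) = 493/2500
Equal ✓ → Independent

Yes, independent


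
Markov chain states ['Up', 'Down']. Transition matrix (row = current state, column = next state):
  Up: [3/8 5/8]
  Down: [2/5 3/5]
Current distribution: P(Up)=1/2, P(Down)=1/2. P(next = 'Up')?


P(next=Up) = Σᵢ P(now=i)×P(i→Up)
= 1/2×3/8 + 1/2×2/5
= 3/16 + 1/5 = 31/80

P = 31/80 ≈ 0.3875


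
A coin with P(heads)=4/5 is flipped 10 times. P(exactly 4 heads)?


Binomial: P(X=4) = C(10,4)×p^4×(1-p)^6
= 210 × 256/625 × 1/15625 = 10752/1953125

P(X=4) = 10752/1953125 ≈ 0.55%


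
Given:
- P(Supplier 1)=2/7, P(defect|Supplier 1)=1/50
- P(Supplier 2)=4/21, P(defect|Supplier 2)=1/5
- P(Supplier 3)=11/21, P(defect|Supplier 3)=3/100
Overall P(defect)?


P(B) = Σ P(B|Aᵢ)×P(Aᵢ)
  1/50×2/7 = 1/175
  1/5×4/21 = 4/105
  3/100×11/21 = 11/700
Sum = 5/84

P(defect) = 5/84 ≈ 5.95%


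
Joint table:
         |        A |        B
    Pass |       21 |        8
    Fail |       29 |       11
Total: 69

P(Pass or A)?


P(Pass∨A) = P(Pass) + P(A) - P(Pass∧A)
= (29 + 50 - 21)/69 = 58/69

P = 58/69 ≈ 84.06%


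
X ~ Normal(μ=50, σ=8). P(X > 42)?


z = (42-50)/8 = -1.0
P(X > 42) = 1 - P(Z ≤ -1.0) = 1 - 0.1587 = 0.8413

P(X > 42) ≈ 0.8413


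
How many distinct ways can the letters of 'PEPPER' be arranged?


Letters: 6, freq: {'P': 3, 'E': 2, 'R': 1}
6!/(3!×2!×1!) = 720/12 = 60

60


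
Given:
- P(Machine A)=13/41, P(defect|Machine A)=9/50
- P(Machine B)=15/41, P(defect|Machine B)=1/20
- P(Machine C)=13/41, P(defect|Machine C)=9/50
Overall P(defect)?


P(B) = Σ P(B|Aᵢ)×P(Aᵢ)
  9/50×13/41 = 117/2050
  1/20×15/41 = 3/164
  9/50×13/41 = 117/2050
Sum = 543/4100

P(defect) = 543/4100 ≈ 13.24%


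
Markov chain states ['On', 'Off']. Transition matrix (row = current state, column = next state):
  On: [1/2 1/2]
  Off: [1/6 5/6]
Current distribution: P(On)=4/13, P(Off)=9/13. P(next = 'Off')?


P(next=Off) = Σᵢ P(now=i)×P(i→Off)
= 4/13×1/2 + 9/13×5/6
= 2/13 + 15/26 = 19/26

P = 19/26 ≈ 0.7308


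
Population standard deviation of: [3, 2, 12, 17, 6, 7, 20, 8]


Mean = 75/8
  (3-75/8)²=2601/64
  (2-75/8)²=3481/64
  (12-75/8)²=441/64
  (17-75/8)²=3721/64
  (6-75/8)²=729/64
  (7-75/8)²=361/64
  (20-75/8)²=7225/64
  (8-75/8)²=121/64
Σ(x-μ)² = 2335/8
σ² = (2335/8)/8 = 2335/64

σ = √(2335/64) ≈ 6.0402


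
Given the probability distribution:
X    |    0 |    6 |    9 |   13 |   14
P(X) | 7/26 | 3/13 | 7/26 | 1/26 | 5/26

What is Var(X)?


E[X] = 7
E[X²] = 966/13
Var(X) = E[X²] - (E[X])² = 966/13 - 49 = 329/13

Var(X) = 329/13 ≈ 25.3077


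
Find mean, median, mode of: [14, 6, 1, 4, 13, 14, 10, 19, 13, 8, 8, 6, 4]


Sorted: [1, 4, 4, 6, 6, 8, 8, 10, 13, 13, 14, 14, 19]
Mean = 120/13
Median = 8
Freq: {14: 2, 6: 2, 1: 1, 4: 2, 13: 2, 10: 1, 19: 1, 8: 2}
Mode: [4, 6, 8, 13, 14]

Mean=120/13, Median=8, Mode=[4, 6, 8, 13, 14]


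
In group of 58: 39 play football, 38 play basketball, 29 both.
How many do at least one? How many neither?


|A∪B| = 39+38-29 = 48
Neither = 58-48 = 10

At least one: 48; Neither: 10


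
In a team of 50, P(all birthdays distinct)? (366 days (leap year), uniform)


P(all different) = Π(366-i)/366 for i=0..49
= (366/366)×(365/366)×...×(317/366)
= 0.029927

P ≈ 0.0299 ≈ 2.99%


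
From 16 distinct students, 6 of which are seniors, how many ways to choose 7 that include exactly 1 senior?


Choose 1 of the 6 seniors and 6 of the other 10 students:
C(6,1)×C(10,6) = 6×210 = 1260

1260


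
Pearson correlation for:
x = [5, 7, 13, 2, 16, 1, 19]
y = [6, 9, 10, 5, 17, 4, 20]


n=7, Σx=63, Σy=71, Σxy=889, Σx²=865, Σy²=947
r = (7×889 - 63×71)/√((7×865 - 63²)(7×947 - 71²))
= 1750/√(2086×1588) = 1750/√3312568 ≈ 1750/1820.0462 ≈ 0.9615

r ≈ 0.9615


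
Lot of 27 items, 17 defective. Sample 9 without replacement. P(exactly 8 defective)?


Hypergeometric: C(17,8)×C(10,1)/C(27,9)
= 24310×10/4686825 = 68/1311

P(X=8) = 68/1311 ≈ 5.19%


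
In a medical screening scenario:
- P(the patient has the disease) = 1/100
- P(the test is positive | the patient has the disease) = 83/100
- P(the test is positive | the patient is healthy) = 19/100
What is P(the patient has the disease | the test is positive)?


Using Bayes' theorem:
P(A|B) = P(B|A)·P(A) / P(B)

P(the test is positive) = 83/100 × 1/100 + 19/100 × 99/100
= 83/10000 + 1881/10000 = 491/2500

P(the patient has the disease|the test is positive) = (83/10000) / (491/2500) = 83/1964

P(the patient has the disease|the test is positive) = 83/1964 ≈ 4.23%


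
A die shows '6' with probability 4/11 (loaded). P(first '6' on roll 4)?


Geometric: P(X=4) = (1-p)^(k-1)×p = (7/11)^3×4/11 = 1372/14641

P(X=4) = 1372/14641 ≈ 9.37%


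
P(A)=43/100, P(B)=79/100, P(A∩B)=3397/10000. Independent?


P(A)×P(B) = 3397/10000
P(A∩B) = 3397/10000
Equal ✓ → Independent

Yes, independent


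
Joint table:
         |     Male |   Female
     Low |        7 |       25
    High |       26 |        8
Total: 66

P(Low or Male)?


P(Low∨Male) = P(Low) + P(Male) - P(Low∧Male)
= (32 + 33 - 7)/66 = 58/66 = 29/33

P = 29/33 ≈ 87.88%


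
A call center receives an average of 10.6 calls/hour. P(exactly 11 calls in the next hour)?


Poisson(λ=10.6): P(X=11) = e^(-λ)×λ^k/k!
= e^(-10.6) × 10.6^11 / 11!
≈ 2.491600973e-05 × 189829855834 / 39916800 ≈ 0.118492

P(X=11) ≈ 0.118492 ≈ 11.85%


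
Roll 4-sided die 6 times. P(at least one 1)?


P(no 1)^6 = (3/4)^6 = 729/4096
P(≥1) = 1 - 729/4096 = 3367/4096

P = 3367/4096 ≈ 82.20%


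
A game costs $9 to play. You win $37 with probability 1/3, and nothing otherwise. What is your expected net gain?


E[gain] = (37-9)×1/3 + (-9)×2/3
= 28/3 - 6 = 10/3

Expected net gain = $10/3 ≈ $3.33


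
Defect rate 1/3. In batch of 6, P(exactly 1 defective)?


Binomial: P(X=1) = C(6,1)×p^1×(1-p)^5
= 6 × 1/3 × 32/243 = 64/243

P(X=1) = 64/243 ≈ 26.34%


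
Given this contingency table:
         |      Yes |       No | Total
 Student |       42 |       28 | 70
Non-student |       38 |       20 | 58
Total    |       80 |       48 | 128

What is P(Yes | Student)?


P(Yes | Student) = 42/(42+28) = 42/70 = 3/5

P(Yes|Student) = 3/5 ≈ 60.00%


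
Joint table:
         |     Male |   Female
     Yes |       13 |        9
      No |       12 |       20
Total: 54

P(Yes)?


P(Yes) = (13+9)/54 = 22/54 = 11/27

P(Yes) = 11/27 ≈ 40.74%


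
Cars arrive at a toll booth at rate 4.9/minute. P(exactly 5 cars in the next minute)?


Poisson(λ=4.9): P(X=5) = e^(-λ)×λ^k/k!
= e^(-4.9) × 4.9^5 / 5!
≈ 0.007446583071 × 2824.75249 / 120 ≈ 0.175290

P(X=5) ≈ 0.175290 ≈ 17.53%


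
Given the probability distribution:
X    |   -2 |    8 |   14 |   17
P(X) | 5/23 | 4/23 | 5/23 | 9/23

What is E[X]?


E[X] = Σ x·P(X=x)
= (-2)×(5/23) + (8)×(4/23) + (14)×(5/23) + (17)×(9/23)
= 245/23

E[X] = 245/23


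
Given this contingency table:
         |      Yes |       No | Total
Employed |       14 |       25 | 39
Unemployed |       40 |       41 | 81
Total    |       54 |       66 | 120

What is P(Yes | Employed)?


P(Yes | Employed) = 14/(14+25) = 14/39

P(Yes|Employed) = 14/39 ≈ 35.90%


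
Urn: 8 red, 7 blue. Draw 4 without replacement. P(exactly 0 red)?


Hypergeometric: C(8,0)×C(7,4)/C(15,4)
= 1×35/1365 = 1/39

P(X=0) = 1/39 ≈ 2.56%


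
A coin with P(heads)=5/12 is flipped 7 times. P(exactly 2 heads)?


Binomial: P(X=2) = C(7,2)×p^2×(1-p)^5
= 21 × 25/144 × 16807/248832 = 2941225/11943936

P(X=2) = 2941225/11943936 ≈ 24.63%


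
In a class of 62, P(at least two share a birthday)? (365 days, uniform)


P(all different) = Π(365-i)/365 for i=0..61
= 0.004090
P(match) = 1 - 0.004090 = 0.995910

P ≈ 0.9959 ≈ 99.59%


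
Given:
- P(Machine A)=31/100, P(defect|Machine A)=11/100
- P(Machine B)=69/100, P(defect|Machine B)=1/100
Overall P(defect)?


P(B) = Σ P(B|Aᵢ)×P(Aᵢ)
  11/100×31/100 = 341/10000
  1/100×69/100 = 69/10000
Sum = 41/1000

P(defect) = 41/1000 ≈ 4.10%


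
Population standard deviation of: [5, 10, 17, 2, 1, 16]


Mean = 51/6 = 17/2
  (5-17/2)²=49/4
  (10-17/2)²=9/4
  (17-17/2)²=289/4
  (2-17/2)²=169/4
  (1-17/2)²=225/4
  (16-17/2)²=225/4
Σ(x-μ)² = 483/2
σ² = (483/2)/6 = 161/4

σ = √(161/4) ≈ 6.3443


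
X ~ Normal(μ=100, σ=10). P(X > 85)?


z = (85-100)/10 = -1.5
P(X > 85) = 1 - P(Z ≤ -1.5) = 1 - 0.0668 = 0.9332

P(X > 85) ≈ 0.9332


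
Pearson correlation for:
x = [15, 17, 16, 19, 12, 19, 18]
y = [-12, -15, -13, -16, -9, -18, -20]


n=7, Σx=116, Σy=-103, Σxy=-1757, Σx²=1960, Σy²=1599
r = (7×(-1757) - 116×(-103))/√((7×1960 - 116²)(7×1599 - (-103)²))
= -351/√(264×584) = -351/√154176 ≈ -351/392.6525 ≈ -0.8939

r ≈ -0.8939


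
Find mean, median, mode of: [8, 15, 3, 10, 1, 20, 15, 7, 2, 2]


Sorted: [1, 2, 2, 3, 7, 8, 10, 15, 15, 20]
Mean = 83/10
Median = 15/2
Freq: {8: 1, 15: 2, 3: 1, 10: 1, 1: 1, 20: 1, 7: 1, 2: 2}
Mode: [2, 15]

Mean=83/10, Median=15/2, Mode=[2, 15]


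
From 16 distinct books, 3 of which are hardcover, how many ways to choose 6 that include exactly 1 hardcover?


Choose 1 of the 3 hardcovers and 5 of the other 13 books:
C(3,1)×C(13,5) = 3×1287 = 3861

3861


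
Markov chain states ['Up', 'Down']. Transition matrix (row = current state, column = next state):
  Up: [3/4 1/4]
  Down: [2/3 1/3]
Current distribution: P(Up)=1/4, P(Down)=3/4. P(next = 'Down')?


P(next=Down) = Σᵢ P(now=i)×P(i→Down)
= 1/4×1/4 + 3/4×1/3
= 1/16 + 1/4 = 5/16

P = 5/16 ≈ 0.3125


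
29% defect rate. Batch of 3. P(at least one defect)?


P(all good) = (71/100)^3 = 357911/1000000
P(≥1 defect) = 642089/1000000

P = 642089/1000000 ≈ 64.21%


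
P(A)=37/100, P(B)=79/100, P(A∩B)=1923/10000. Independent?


P(A)×P(B) = 2923/10000
P(A∩B) = 1923/10000
Not equal → NOT independent

No, not independent
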